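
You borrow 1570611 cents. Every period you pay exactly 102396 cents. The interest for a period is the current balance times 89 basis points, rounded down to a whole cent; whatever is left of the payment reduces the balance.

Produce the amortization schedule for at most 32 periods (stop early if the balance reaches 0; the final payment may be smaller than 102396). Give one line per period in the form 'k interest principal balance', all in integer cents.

1 13978 88418 1482193
2 13191 89205 1392988
3 12397 89999 1302989
4 11596 90800 1212189
5 10788 91608 1120581
6 9973 92423 1028158
7 9150 93246 934912
8 8320 94076 840836
9 7483 94913 745923
10 6638 95758 650165
11 5786 96610 553555
12 4926 97470 456085
13 4059 98337 357748
14 3183 99213 258535
15 2300 100096 158439
16 1410 100986 57453
17 511 57453 0

1. interest=⌊1570611·89/10000⌋=13978; principal=102396-13978=88418; balance=1570611-88418=1482193
2. interest=⌊1482193·89/10000⌋=13191; principal=102396-13191=89205; balance=1482193-89205=1392988
3. interest=⌊1392988·89/10000⌋=12397; principal=102396-12397=89999; balance=1392988-89999=1302989
4. interest=⌊1302989·89/10000⌋=11596; principal=102396-11596=90800; balance=1302989-90800=1212189
5. interest=⌊1212189·89/10000⌋=10788; principal=102396-10788=91608; balance=1212189-91608=1120581
6. interest=⌊1120581·89/10000⌋=9973; principal=102396-9973=92423; balance=1120581-92423=1028158
7. interest=⌊1028158·89/10000⌋=9150; principal=102396-9150=93246; balance=1028158-93246=934912
8. interest=⌊934912·89/10000⌋=8320; principal=102396-8320=94076; balance=934912-94076=840836
9. interest=⌊840836·89/10000⌋=7483; principal=102396-7483=94913; balance=840836-94913=745923
10. interest=⌊745923·89/10000⌋=6638; principal=102396-6638=95758; balance=745923-95758=650165
11. interest=⌊650165·89/10000⌋=5786; principal=102396-5786=96610; balance=650165-96610=553555
12. interest=⌊553555·89/10000⌋=4926; principal=102396-4926=97470; balance=553555-97470=456085
13. interest=⌊456085·89/10000⌋=4059; principal=102396-4059=98337; balance=456085-98337=357748
14. interest=⌊357748·89/10000⌋=3183; principal=102396-3183=99213; balance=357748-99213=258535
15. interest=⌊258535·89/10000⌋=2300; principal=102396-2300=100096; balance=258535-100096=158439
16. interest=⌊158439·89/10000⌋=1410; principal=102396-1410=100986; balance=158439-100986=57453
17. interest=⌊57453·89/10000⌋=511; principal=min(102396-511,57453)=57453; balance=57453-57453=0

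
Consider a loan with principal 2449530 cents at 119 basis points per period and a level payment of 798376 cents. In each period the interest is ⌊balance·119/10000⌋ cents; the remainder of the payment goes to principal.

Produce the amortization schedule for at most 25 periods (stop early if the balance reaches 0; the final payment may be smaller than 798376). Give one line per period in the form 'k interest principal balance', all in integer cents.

1. interest=⌊2449530·119/10000⌋=29149; principal=798376-29149=769227; balance=2449530-769227=1680303
2. interest=⌊1680303·119/10000⌋=19995; principal=798376-19995=778381; balance=1680303-778381=901922
3. interest=⌊901922·119/10000⌋=10732; principal=798376-10732=787644; balance=901922-787644=114278
4. interest=⌊114278·119/10000⌋=1359; principal=min(798376-1359,114278)=114278; balance=114278-114278=0

1 29149 769227 1680303
2 19995 778381 901922
3 10732 787644 114278
4 1359 114278 0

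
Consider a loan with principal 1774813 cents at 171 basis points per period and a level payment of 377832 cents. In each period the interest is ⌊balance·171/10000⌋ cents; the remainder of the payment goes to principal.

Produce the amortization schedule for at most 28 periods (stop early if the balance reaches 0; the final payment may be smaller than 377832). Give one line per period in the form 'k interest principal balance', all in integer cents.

1. interest=⌊1774813·171/10000⌋=30349; principal=377832-30349=347483; balance=1774813-347483=1427330
2. interest=⌊1427330·171/10000⌋=24407; principal=377832-24407=353425; balance=1427330-353425=1073905
3. interest=⌊1073905·171/10000⌋=18363; principal=377832-18363=359469; balance=1073905-359469=714436
4. interest=⌊714436·171/10000⌋=12216; principal=377832-12216=365616; balance=714436-365616=348820
5. interest=⌊348820·171/10000⌋=5964; principal=min(377832-5964,348820)=348820; balance=348820-348820=0

1 30349 347483 1427330
2 24407 353425 1073905
3 18363 359469 714436
4 12216 365616 348820
5 5964 348820 0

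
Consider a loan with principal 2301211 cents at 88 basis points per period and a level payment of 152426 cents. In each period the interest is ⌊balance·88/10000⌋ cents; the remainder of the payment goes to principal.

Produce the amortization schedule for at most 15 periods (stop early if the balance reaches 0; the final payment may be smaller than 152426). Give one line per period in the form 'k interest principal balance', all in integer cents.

1. interest=⌊2301211·88/10000⌋=20250; principal=152426-20250=132176; balance=2301211-132176=2169035
2. interest=⌊2169035·88/10000⌋=19087; principal=152426-19087=133339; balance=2169035-133339=2035696
3. interest=⌊2035696·88/10000⌋=17914; principal=152426-17914=134512; balance=2035696-134512=1901184
4. interest=⌊1901184·88/10000⌋=16730; principal=152426-16730=135696; balance=1901184-135696=1765488
5. interest=⌊1765488·88/10000⌋=15536; principal=152426-15536=136890; balance=1765488-136890=1628598
6. interest=⌊1628598·88/10000⌋=14331; principal=152426-14331=138095; balance=1628598-138095=1490503
7. interest=⌊1490503·88/10000⌋=13116; principal=152426-13116=139310; balance=1490503-139310=1351193
8. interest=⌊1351193·88/10000⌋=11890; principal=152426-11890=140536; balance=1351193-140536=1210657
9. interest=⌊1210657·88/10000⌋=10653; principal=152426-10653=141773; balance=1210657-141773=1068884
10. interest=⌊1068884·88/10000⌋=9406; principal=152426-9406=143020; balance=1068884-143020=925864
11. interest=⌊925864·88/10000⌋=8147; principal=152426-8147=144279; balance=925864-144279=781585
12. interest=⌊781585·88/10000⌋=6877; principal=152426-6877=145549; balance=781585-145549=636036
13. interest=⌊636036·88/10000⌋=5597; principal=152426-5597=146829; balance=636036-146829=489207
14. interest=⌊489207·88/10000⌋=4305; principal=152426-4305=148121; balance=489207-148121=341086
15. interest=⌊341086·88/10000⌋=3001; principal=152426-3001=149425; balance=341086-149425=191661

1 20250 132176 2169035
2 19087 133339 2035696
3 17914 134512 1901184
4 16730 135696 1765488
5 15536 136890 1628598
6 14331 138095 1490503
7 13116 139310 1351193
8 11890 140536 1210657
9 10653 141773 1068884
10 9406 143020 925864
11 8147 144279 781585
12 6877 145549 636036
13 5597 146829 489207
14 4305 148121 341086
15 3001 149425 191661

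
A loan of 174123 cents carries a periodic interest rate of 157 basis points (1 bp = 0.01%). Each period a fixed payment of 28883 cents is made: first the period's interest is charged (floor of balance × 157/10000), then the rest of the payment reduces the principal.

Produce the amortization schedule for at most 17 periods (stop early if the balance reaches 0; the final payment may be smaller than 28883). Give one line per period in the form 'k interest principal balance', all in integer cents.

1 2733 26150 147973
2 2323 26560 121413
3 1906 26977 94436
4 1482 27401 67035
5 1052 27831 39204
6 615 28268 10936
7 171 10936 0

1. interest=⌊174123·157/10000⌋=2733; principal=28883-2733=26150; balance=174123-26150=147973
2. interest=⌊147973·157/10000⌋=2323; principal=28883-2323=26560; balance=147973-26560=121413
3. interest=⌊121413·157/10000⌋=1906; principal=28883-1906=26977; balance=121413-26977=94436
4. interest=⌊94436·157/10000⌋=1482; principal=28883-1482=27401; balance=94436-27401=67035
5. interest=⌊67035·157/10000⌋=1052; principal=28883-1052=27831; balance=67035-27831=39204
6. interest=⌊39204·157/10000⌋=615; principal=28883-615=28268; balance=39204-28268=10936
7. interest=⌊10936·157/10000⌋=171; principal=min(28883-171,10936)=10936; balance=10936-10936=0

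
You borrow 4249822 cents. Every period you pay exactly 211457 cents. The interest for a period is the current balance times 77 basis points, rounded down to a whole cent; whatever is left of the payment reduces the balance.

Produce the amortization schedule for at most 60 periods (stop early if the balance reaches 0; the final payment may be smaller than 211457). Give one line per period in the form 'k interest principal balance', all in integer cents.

1 32723 178734 4071088
2 31347 180110 3890978
3 29960 181497 3709481
4 28563 182894 3526587
5 27154 184303 3342284
6 25735 185722 3156562
7 24305 187152 2969410
8 22864 188593 2780817
9 21412 190045 2590772
10 19948 191509 2399263
11 18474 192983 2206280
12 16988 194469 2011811
13 15490 195967 1815844
14 13981 197476 1618368
15 12461 198996 1419372
16 10929 200528 1218844
17 9385 202072 1016772
18 7829 203628 813144
19 6261 205196 607948
20 4681 206776 401172
21 3089 208368 192804
22 1484 192804 0

1. interest=⌊4249822·77/10000⌋=32723; principal=211457-32723=178734; balance=4249822-178734=4071088
2. interest=⌊4071088·77/10000⌋=31347; principal=211457-31347=180110; balance=4071088-180110=3890978
3. interest=⌊3890978·77/10000⌋=29960; principal=211457-29960=181497; balance=3890978-181497=3709481
4. interest=⌊3709481·77/10000⌋=28563; principal=211457-28563=182894; balance=3709481-182894=3526587
5. interest=⌊3526587·77/10000⌋=27154; principal=211457-27154=184303; balance=3526587-184303=3342284
6. interest=⌊3342284·77/10000⌋=25735; principal=211457-25735=185722; balance=3342284-185722=3156562
7. interest=⌊3156562·77/10000⌋=24305; principal=211457-24305=187152; balance=3156562-187152=2969410
8. interest=⌊2969410·77/10000⌋=22864; principal=211457-22864=188593; balance=2969410-188593=2780817
9. interest=⌊2780817·77/10000⌋=21412; principal=211457-21412=190045; balance=2780817-190045=2590772
10. interest=⌊2590772·77/10000⌋=19948; principal=211457-19948=191509; balance=2590772-191509=2399263
11. interest=⌊2399263·77/10000⌋=18474; principal=211457-18474=192983; balance=2399263-192983=2206280
12. interest=⌊2206280·77/10000⌋=16988; principal=211457-16988=194469; balance=2206280-194469=2011811
13. interest=⌊2011811·77/10000⌋=15490; principal=211457-15490=195967; balance=2011811-195967=1815844
14. interest=⌊1815844·77/10000⌋=13981; principal=211457-13981=197476; balance=1815844-197476=1618368
15. interest=⌊1618368·77/10000⌋=12461; principal=211457-12461=198996; balance=1618368-198996=1419372
16. interest=⌊1419372·77/10000⌋=10929; principal=211457-10929=200528; balance=1419372-200528=1218844
17. interest=⌊1218844·77/10000⌋=9385; principal=211457-9385=202072; balance=1218844-202072=1016772
18. interest=⌊1016772·77/10000⌋=7829; principal=211457-7829=203628; balance=1016772-203628=813144
19. interest=⌊813144·77/10000⌋=6261; principal=211457-6261=205196; balance=813144-205196=607948
20. interest=⌊607948·77/10000⌋=4681; principal=211457-4681=206776; balance=607948-206776=401172
21. interest=⌊401172·77/10000⌋=3089; principal=211457-3089=208368; balance=401172-208368=192804
22. interest=⌊192804·77/10000⌋=1484; principal=min(211457-1484,192804)=192804; balance=192804-192804=0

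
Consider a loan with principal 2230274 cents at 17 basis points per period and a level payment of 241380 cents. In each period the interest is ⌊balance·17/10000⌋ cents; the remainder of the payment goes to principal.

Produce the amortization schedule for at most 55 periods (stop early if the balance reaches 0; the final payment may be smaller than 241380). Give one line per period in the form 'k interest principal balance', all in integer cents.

1 3791 237589 1992685
2 3387 237993 1754692
3 2982 238398 1516294
4 2577 238803 1277491
5 2171 239209 1038282
6 1765 239615 798667
7 1357 240023 558644
8 949 240431 318213
9 540 240840 77373
10 131 77373 0

1. interest=⌊2230274·17/10000⌋=3791; principal=241380-3791=237589; balance=2230274-237589=1992685
2. interest=⌊1992685·17/10000⌋=3387; principal=241380-3387=237993; balance=1992685-237993=1754692
3. interest=⌊1754692·17/10000⌋=2982; principal=241380-2982=238398; balance=1754692-238398=1516294
4. interest=⌊1516294·17/10000⌋=2577; principal=241380-2577=238803; balance=1516294-238803=1277491
5. interest=⌊1277491·17/10000⌋=2171; principal=241380-2171=239209; balance=1277491-239209=1038282
6. interest=⌊1038282·17/10000⌋=1765; principal=241380-1765=239615; balance=1038282-239615=798667
7. interest=⌊798667·17/10000⌋=1357; principal=241380-1357=240023; balance=798667-240023=558644
8. interest=⌊558644·17/10000⌋=949; principal=241380-949=240431; balance=558644-240431=318213
9. interest=⌊318213·17/10000⌋=540; principal=241380-540=240840; balance=318213-240840=77373
10. interest=⌊77373·17/10000⌋=131; principal=min(241380-131,77373)=77373; balance=77373-77373=0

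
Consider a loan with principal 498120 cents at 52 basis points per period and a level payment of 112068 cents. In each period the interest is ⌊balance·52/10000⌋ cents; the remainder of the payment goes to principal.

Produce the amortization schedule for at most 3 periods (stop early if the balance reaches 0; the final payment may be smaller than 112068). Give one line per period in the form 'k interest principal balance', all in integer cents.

1. interest=⌊498120·52/10000⌋=2590; principal=112068-2590=109478; balance=498120-109478=388642
2. interest=⌊388642·52/10000⌋=2020; principal=112068-2020=110048; balance=388642-110048=278594
3. interest=⌊278594·52/10000⌋=1448; principal=112068-1448=110620; balance=278594-110620=167974

1 2590 109478 388642
2 2020 110048 278594
3 1448 110620 167974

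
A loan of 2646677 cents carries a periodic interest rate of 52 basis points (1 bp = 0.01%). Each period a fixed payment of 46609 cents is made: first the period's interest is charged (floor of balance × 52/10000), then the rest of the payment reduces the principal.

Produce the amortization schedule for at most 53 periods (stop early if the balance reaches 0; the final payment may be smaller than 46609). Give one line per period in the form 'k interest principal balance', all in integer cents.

1. interest=⌊2646677·52/10000⌋=13762; principal=46609-13762=32847; balance=2646677-32847=2613830
2. interest=⌊2613830·52/10000⌋=13591; principal=46609-13591=33018; balance=2613830-33018=2580812
3. interest=⌊2580812·52/10000⌋=13420; principal=46609-13420=33189; balance=2580812-33189=2547623
4. interest=⌊2547623·52/10000⌋=13247; principal=46609-13247=33362; balance=2547623-33362=2514261
5. interest=⌊2514261·52/10000⌋=13074; principal=46609-13074=33535; balance=2514261-33535=2480726
6. interest=⌊2480726·52/10000⌋=12899; principal=46609-12899=33710; balance=2480726-33710=2447016
7. interest=⌊2447016·52/10000⌋=12724; principal=46609-12724=33885; balance=2447016-33885=2413131
8. interest=⌊2413131·52/10000⌋=12548; principal=46609-12548=34061; balance=2413131-34061=2379070
9. interest=⌊2379070·52/10000⌋=12371; principal=46609-12371=34238; balance=2379070-34238=2344832
10. interest=⌊2344832·52/10000⌋=12193; principal=46609-12193=34416; balance=2344832-34416=2310416
11. interest=⌊2310416·52/10000⌋=12014; principal=46609-12014=34595; balance=2310416-34595=2275821
12. interest=⌊2275821·52/10000⌋=11834; principal=46609-11834=34775; balance=2275821-34775=2241046
13. interest=⌊2241046·52/10000⌋=11653; principal=46609-11653=34956; balance=2241046-34956=2206090
14. interest=⌊2206090·52/10000⌋=11471; principal=46609-11471=35138; balance=2206090-35138=2170952
15. interest=⌊2170952·52/10000⌋=11288; principal=46609-11288=35321; balance=2170952-35321=2135631
16. interest=⌊2135631·52/10000⌋=11105; principal=46609-11105=35504; balance=2135631-35504=2100127
17. interest=⌊2100127·52/10000⌋=10920; principal=46609-10920=35689; balance=2100127-35689=2064438
18. interest=⌊2064438·52/10000⌋=10735; principal=46609-10735=35874; balance=2064438-35874=2028564
19. interest=⌊2028564·52/10000⌋=10548; principal=46609-10548=36061; balance=2028564-36061=1992503
20. interest=⌊1992503·52/10000⌋=10361; principal=46609-10361=36248; balance=1992503-36248=1956255
21. interest=⌊1956255·52/10000⌋=10172; principal=46609-10172=36437; balance=1956255-36437=1919818
22. interest=⌊1919818·52/10000⌋=9983; principal=46609-9983=36626; balance=1919818-36626=1883192
23. interest=⌊1883192·52/10000⌋=9792; principal=46609-9792=36817; balance=1883192-36817=1846375
24. interest=⌊1846375·52/10000⌋=9601; principal=46609-9601=37008; balance=1846375-37008=1809367
25. interest=⌊1809367·52/10000⌋=9408; principal=46609-9408=37201; balance=1809367-37201=1772166
26. interest=⌊1772166·52/10000⌋=9215; principal=46609-9215=37394; balance=1772166-37394=1734772
27. interest=⌊1734772·52/10000⌋=9020; principal=46609-9020=37589; balance=1734772-37589=1697183
28. interest=⌊1697183·52/10000⌋=8825; principal=46609-8825=37784; balance=1697183-37784=1659399
29. interest=⌊1659399·52/10000⌋=8628; principal=46609-8628=37981; balance=1659399-37981=1621418
30. interest=⌊1621418·52/10000⌋=8431; principal=46609-8431=38178; balance=1621418-38178=1583240
31. interest=⌊1583240·52/10000⌋=8232; principal=46609-8232=38377; balance=1583240-38377=1544863
32. interest=⌊1544863·52/10000⌋=8033; principal=46609-8033=38576; balance=1544863-38576=1506287
33. interest=⌊1506287·52/10000⌋=7832; principal=46609-7832=38777; balance=1506287-38777=1467510
34. interest=⌊1467510·52/10000⌋=7631; principal=46609-7631=38978; balance=1467510-38978=1428532
35. interest=⌊1428532·52/10000⌋=7428; principal=46609-7428=39181; balance=1428532-39181=1389351
36. interest=⌊1389351·52/10000⌋=7224; principal=46609-7224=39385; balance=1389351-39385=1349966
37. interest=⌊1349966·52/10000⌋=7019; principal=46609-7019=39590; balance=1349966-39590=1310376
38. interest=⌊1310376·52/10000⌋=6813; principal=46609-6813=39796; balance=1310376-39796=1270580
39. interest=⌊1270580·52/10000⌋=6607; principal=46609-6607=40002; balance=1270580-40002=1230578
40. interest=⌊1230578·52/10000⌋=6399; principal=46609-6399=40210; balance=1230578-40210=1190368
41. interest=⌊1190368·52/10000⌋=6189; principal=46609-6189=40420; balance=1190368-40420=1149948
42. interest=⌊1149948·52/10000⌋=5979; principal=46609-5979=40630; balance=1149948-40630=1109318
43. interest=⌊1109318·52/10000⌋=5768; principal=46609-5768=40841; balance=1109318-40841=1068477
44. interest=⌊1068477·52/10000⌋=5556; principal=46609-5556=41053; balance=1068477-41053=1027424
45. interest=⌊1027424·52/10000⌋=5342; principal=46609-5342=41267; balance=1027424-41267=986157
46. interest=⌊986157·52/10000⌋=5128; principal=46609-5128=41481; balance=986157-41481=944676
47. interest=⌊944676·52/10000⌋=4912; principal=46609-4912=41697; balance=944676-41697=902979
48. interest=⌊902979·52/10000⌋=4695; principal=46609-4695=41914; balance=902979-41914=861065
49. interest=⌊861065·52/10000⌋=4477; principal=46609-4477=42132; balance=861065-42132=818933
50. interest=⌊818933·52/10000⌋=4258; principal=46609-4258=42351; balance=818933-42351=776582
51. interest=⌊776582·52/10000⌋=4038; principal=46609-4038=42571; balance=776582-42571=734011
52. interest=⌊734011·52/10000⌋=3816; principal=46609-3816=42793; balance=734011-42793=691218
53. interest=⌊691218·52/10000⌋=3594; principal=46609-3594=43015; balance=691218-43015=648203

1 13762 32847 2613830
2 13591 33018 2580812
3 13420 33189 2547623
4 13247 33362 2514261
5 13074 33535 2480726
6 12899 33710 2447016
7 12724 33885 2413131
8 12548 34061 2379070
9 12371 34238 2344832
10 12193 34416 2310416
11 12014 34595 2275821
12 11834 34775 2241046
13 11653 34956 2206090
14 11471 35138 2170952
15 11288 35321 2135631
16 11105 35504 2100127
17 10920 35689 2064438
18 10735 35874 2028564
19 10548 36061 1992503
20 10361 36248 1956255
21 10172 36437 1919818
22 9983 36626 1883192
23 9792 36817 1846375
24 9601 37008 1809367
25 9408 37201 1772166
26 9215 37394 1734772
27 9020 37589 1697183
28 8825 37784 1659399
29 8628 37981 1621418
30 8431 38178 1583240
31 8232 38377 1544863
32 8033 38576 1506287
33 7832 38777 1467510
34 7631 38978 1428532
35 7428 39181 1389351
36 7224 39385 1349966
37 7019 39590 1310376
38 6813 39796 1270580
39 6607 40002 1230578
40 6399 40210 1190368
41 6189 40420 1149948
42 5979 40630 1109318
43 5768 40841 1068477
44 5556 41053 1027424
45 5342 41267 986157
46 5128 41481 944676
47 4912 41697 902979
48 4695 41914 861065
49 4477 42132 818933
50 4258 42351 776582
51 4038 42571 734011
52 3816 42793 691218
53 3594 43015 648203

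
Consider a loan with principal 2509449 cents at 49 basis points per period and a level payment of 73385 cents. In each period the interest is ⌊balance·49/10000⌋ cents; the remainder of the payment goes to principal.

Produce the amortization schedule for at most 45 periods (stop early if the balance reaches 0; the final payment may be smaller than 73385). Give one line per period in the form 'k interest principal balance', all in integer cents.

1 12296 61089 2448360
2 11996 61389 2386971
3 11696 61689 2325282
4 11393 61992 2263290
5 11090 62295 2200995
6 10784 62601 2138394
7 10478 62907 2075487
8 10169 63216 2012271
9 9860 63525 1948746
10 9548 63837 1884909
11 9236 64149 1820760
12 8921 64464 1756296
13 8605 64780 1691516
14 8288 65097 1626419
15 7969 65416 1561003
16 7648 65737 1495266
17 7326 66059 1429207
18 7003 66382 1362825
19 6677 66708 1296117
20 6350 67035 1229082
21 6022 67363 1161719
22 5692 67693 1094026
23 5360 68025 1026001
24 5027 68358 957643
25 4692 68693 888950
26 4355 69030 819920
27 4017 69368 750552
28 3677 69708 680844
29 3336 70049 610795
30 2992 70393 540402
31 2647 70738 469664
32 2301 71084 398580
33 1953 71432 327148
34 1603 71782 255366
35 1251 72134 183232
36 897 72488 110744
37 542 72843 37901
38 185 37901 0

1. interest=⌊2509449·49/10000⌋=12296; principal=73385-12296=61089; balance=2509449-61089=2448360
2. interest=⌊2448360·49/10000⌋=11996; principal=73385-11996=61389; balance=2448360-61389=2386971
3. interest=⌊2386971·49/10000⌋=11696; principal=73385-11696=61689; balance=2386971-61689=2325282
4. interest=⌊2325282·49/10000⌋=11393; principal=73385-11393=61992; balance=2325282-61992=2263290
5. interest=⌊2263290·49/10000⌋=11090; principal=73385-11090=62295; balance=2263290-62295=2200995
6. interest=⌊2200995·49/10000⌋=10784; principal=73385-10784=62601; balance=2200995-62601=2138394
7. interest=⌊2138394·49/10000⌋=10478; principal=73385-10478=62907; balance=2138394-62907=2075487
8. interest=⌊2075487·49/10000⌋=10169; principal=73385-10169=63216; balance=2075487-63216=2012271
9. interest=⌊2012271·49/10000⌋=9860; principal=73385-9860=63525; balance=2012271-63525=1948746
10. interest=⌊1948746·49/10000⌋=9548; principal=73385-9548=63837; balance=1948746-63837=1884909
11. interest=⌊1884909·49/10000⌋=9236; principal=73385-9236=64149; balance=1884909-64149=1820760
12. interest=⌊1820760·49/10000⌋=8921; principal=73385-8921=64464; balance=1820760-64464=1756296
13. interest=⌊1756296·49/10000⌋=8605; principal=73385-8605=64780; balance=1756296-64780=1691516
14. interest=⌊1691516·49/10000⌋=8288; principal=73385-8288=65097; balance=1691516-65097=1626419
15. interest=⌊1626419·49/10000⌋=7969; principal=73385-7969=65416; balance=1626419-65416=1561003
16. interest=⌊1561003·49/10000⌋=7648; principal=73385-7648=65737; balance=1561003-65737=1495266
17. interest=⌊1495266·49/10000⌋=7326; principal=73385-7326=66059; balance=1495266-66059=1429207
18. interest=⌊1429207·49/10000⌋=7003; principal=73385-7003=66382; balance=1429207-66382=1362825
19. interest=⌊1362825·49/10000⌋=6677; principal=73385-6677=66708; balance=1362825-66708=1296117
20. interest=⌊1296117·49/10000⌋=6350; principal=73385-6350=67035; balance=1296117-67035=1229082
21. interest=⌊1229082·49/10000⌋=6022; principal=73385-6022=67363; balance=1229082-67363=1161719
22. interest=⌊1161719·49/10000⌋=5692; principal=73385-5692=67693; balance=1161719-67693=1094026
23. interest=⌊1094026·49/10000⌋=5360; principal=73385-5360=68025; balance=1094026-68025=1026001
24. interest=⌊1026001·49/10000⌋=5027; principal=73385-5027=68358; balance=1026001-68358=957643
25. interest=⌊957643·49/10000⌋=4692; principal=73385-4692=68693; balance=957643-68693=888950
26. interest=⌊888950·49/10000⌋=4355; principal=73385-4355=69030; balance=888950-69030=819920
27. interest=⌊819920·49/10000⌋=4017; principal=73385-4017=69368; balance=819920-69368=750552
28. interest=⌊750552·49/10000⌋=3677; principal=73385-3677=69708; balance=750552-69708=680844
29. interest=⌊680844·49/10000⌋=3336; principal=73385-3336=70049; balance=680844-70049=610795
30. interest=⌊610795·49/10000⌋=2992; principal=73385-2992=70393; balance=610795-70393=540402
31. interest=⌊540402·49/10000⌋=2647; principal=73385-2647=70738; balance=540402-70738=469664
32. interest=⌊469664·49/10000⌋=2301; principal=73385-2301=71084; balance=469664-71084=398580
33. interest=⌊398580·49/10000⌋=1953; principal=73385-1953=71432; balance=398580-71432=327148
34. interest=⌊327148·49/10000⌋=1603; principal=73385-1603=71782; balance=327148-71782=255366
35. interest=⌊255366·49/10000⌋=1251; principal=73385-1251=72134; balance=255366-72134=183232
36. interest=⌊183232·49/10000⌋=897; principal=73385-897=72488; balance=183232-72488=110744
37. interest=⌊110744·49/10000⌋=542; principal=73385-542=72843; balance=110744-72843=37901
38. interest=⌊37901·49/10000⌋=185; principal=min(73385-185,37901)=37901; balance=37901-37901=0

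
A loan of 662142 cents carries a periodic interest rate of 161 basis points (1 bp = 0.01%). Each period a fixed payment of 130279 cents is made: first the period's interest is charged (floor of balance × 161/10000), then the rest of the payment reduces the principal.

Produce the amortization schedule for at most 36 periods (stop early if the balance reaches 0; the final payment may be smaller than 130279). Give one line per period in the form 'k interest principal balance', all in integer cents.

1. interest=⌊662142·161/10000⌋=10660; principal=130279-10660=119619; balance=662142-119619=542523
2. interest=⌊542523·161/10000⌋=8734; principal=130279-8734=121545; balance=542523-121545=420978
3. interest=⌊420978·161/10000⌋=6777; principal=130279-6777=123502; balance=420978-123502=297476
4. interest=⌊297476·161/10000⌋=4789; principal=130279-4789=125490; balance=297476-125490=171986
5. interest=⌊171986·161/10000⌋=2768; principal=130279-2768=127511; balance=171986-127511=44475
6. interest=⌊44475·161/10000⌋=716; principal=min(130279-716,44475)=44475; balance=44475-44475=0

1 10660 119619 542523
2 8734 121545 420978
3 6777 123502 297476
4 4789 125490 171986
5 2768 127511 44475
6 716 44475 0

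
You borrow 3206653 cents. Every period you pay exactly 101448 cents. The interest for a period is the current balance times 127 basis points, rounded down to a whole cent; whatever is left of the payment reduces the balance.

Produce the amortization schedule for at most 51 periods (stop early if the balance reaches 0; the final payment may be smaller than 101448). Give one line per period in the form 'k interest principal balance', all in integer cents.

1. interest=⌊3206653·127/10000⌋=40724; principal=101448-40724=60724; balance=3206653-60724=3145929
2. interest=⌊3145929·127/10000⌋=39953; principal=101448-39953=61495; balance=3145929-61495=3084434
3. interest=⌊3084434·127/10000⌋=39172; principal=101448-39172=62276; balance=3084434-62276=3022158
4. interest=⌊3022158·127/10000⌋=38381; principal=101448-38381=63067; balance=3022158-63067=2959091
5. interest=⌊2959091·127/10000⌋=37580; principal=101448-37580=63868; balance=2959091-63868=2895223
6. interest=⌊2895223·127/10000⌋=36769; principal=101448-36769=64679; balance=2895223-64679=2830544
7. interest=⌊2830544·127/10000⌋=35947; principal=101448-35947=65501; balance=2830544-65501=2765043
8. interest=⌊2765043·127/10000⌋=35116; principal=101448-35116=66332; balance=2765043-66332=2698711
9. interest=⌊2698711·127/10000⌋=34273; principal=101448-34273=67175; balance=2698711-67175=2631536
10. interest=⌊2631536·127/10000⌋=33420; principal=101448-33420=68028; balance=2631536-68028=2563508
11. interest=⌊2563508·127/10000⌋=32556; principal=101448-32556=68892; balance=2563508-68892=2494616
12. interest=⌊2494616·127/10000⌋=31681; principal=101448-31681=69767; balance=2494616-69767=2424849
13. interest=⌊2424849·127/10000⌋=30795; principal=101448-30795=70653; balance=2424849-70653=2354196
14. interest=⌊2354196·127/10000⌋=29898; principal=101448-29898=71550; balance=2354196-71550=2282646
15. interest=⌊2282646·127/10000⌋=28989; principal=101448-28989=72459; balance=2282646-72459=2210187
16. interest=⌊2210187·127/10000⌋=28069; principal=101448-28069=73379; balance=2210187-73379=2136808
17. interest=⌊2136808·127/10000⌋=27137; principal=101448-27137=74311; balance=2136808-74311=2062497
18. interest=⌊2062497·127/10000⌋=26193; principal=101448-26193=75255; balance=2062497-75255=1987242
19. interest=⌊1987242·127/10000⌋=25237; principal=101448-25237=76211; balance=1987242-76211=1911031
20. interest=⌊1911031·127/10000⌋=24270; principal=101448-24270=77178; balance=1911031-77178=1833853
21. interest=⌊1833853·127/10000⌋=23289; principal=101448-23289=78159; balance=1833853-78159=1755694
22. interest=⌊1755694·127/10000⌋=22297; principal=101448-22297=79151; balance=1755694-79151=1676543
23. interest=⌊1676543·127/10000⌋=21292; principal=101448-21292=80156; balance=1676543-80156=1596387
24. interest=⌊1596387·127/10000⌋=20274; principal=101448-20274=81174; balance=1596387-81174=1515213
25. interest=⌊1515213·127/10000⌋=19243; principal=101448-19243=82205; balance=1515213-82205=1433008
26. interest=⌊1433008·127/10000⌋=18199; principal=101448-18199=83249; balance=1433008-83249=1349759
27. interest=⌊1349759·127/10000⌋=17141; principal=101448-17141=84307; balance=1349759-84307=1265452
28. interest=⌊1265452·127/10000⌋=16071; principal=101448-16071=85377; balance=1265452-85377=1180075
29. interest=⌊1180075·127/10000⌋=14986; principal=101448-14986=86462; balance=1180075-86462=1093613
30. interest=⌊1093613·127/10000⌋=13888; principal=101448-13888=87560; balance=1093613-87560=1006053
31. interest=⌊1006053·127/10000⌋=12776; principal=101448-12776=88672; balance=1006053-88672=917381
32. interest=⌊917381·127/10000⌋=11650; principal=101448-11650=89798; balance=917381-89798=827583
33. interest=⌊827583·127/10000⌋=10510; principal=101448-10510=90938; balance=827583-90938=736645
34. interest=⌊736645·127/10000⌋=9355; principal=101448-9355=92093; balance=736645-92093=644552
35. interest=⌊644552·127/10000⌋=8185; principal=101448-8185=93263; balance=644552-93263=551289
36. interest=⌊551289·127/10000⌋=7001; principal=101448-7001=94447; balance=551289-94447=456842
37. interest=⌊456842·127/10000⌋=5801; principal=101448-5801=95647; balance=456842-95647=361195
38. interest=⌊361195·127/10000⌋=4587; principal=101448-4587=96861; balance=361195-96861=264334
39. interest=⌊264334·127/10000⌋=3357; principal=101448-3357=98091; balance=264334-98091=166243
40. interest=⌊166243·127/10000⌋=2111; principal=101448-2111=99337; balance=166243-99337=66906
41. interest=⌊66906·127/10000⌋=849; principal=min(101448-849,66906)=66906; balance=66906-66906=0

1 40724 60724 3145929
2 39953 61495 3084434
3 39172 62276 3022158
4 38381 63067 2959091
5 37580 63868 2895223
6 36769 64679 2830544
7 35947 65501 2765043
8 35116 66332 2698711
9 34273 67175 2631536
10 33420 68028 2563508
11 32556 68892 2494616
12 31681 69767 2424849
13 30795 70653 2354196
14 29898 71550 2282646
15 28989 72459 2210187
16 28069 73379 2136808
17 27137 74311 2062497
18 26193 75255 1987242
19 25237 76211 1911031
20 24270 77178 1833853
21 23289 78159 1755694
22 22297 79151 1676543
23 21292 80156 1596387
24 20274 81174 1515213
25 19243 82205 1433008
26 18199 83249 1349759
27 17141 84307 1265452
28 16071 85377 1180075
29 14986 86462 1093613
30 13888 87560 1006053
31 12776 88672 917381
32 11650 89798 827583
33 10510 90938 736645
34 9355 92093 644552
35 8185 93263 551289
36 7001 94447 456842
37 5801 95647 361195
38 4587 96861 264334
39 3357 98091 166243
40 2111 99337 66906
41 849 66906 0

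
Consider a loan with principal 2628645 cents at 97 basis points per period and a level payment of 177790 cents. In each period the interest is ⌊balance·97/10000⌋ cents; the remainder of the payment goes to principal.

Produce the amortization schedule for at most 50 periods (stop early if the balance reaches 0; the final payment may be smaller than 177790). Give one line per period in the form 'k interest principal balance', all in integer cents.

1. interest=⌊2628645·97/10000⌋=25497; principal=177790-25497=152293; balance=2628645-152293=2476352
2. interest=⌊2476352·97/10000⌋=24020; principal=177790-24020=153770; balance=2476352-153770=2322582
3. interest=⌊2322582·97/10000⌋=22529; principal=177790-22529=155261; balance=2322582-155261=2167321
4. interest=⌊2167321·97/10000⌋=21023; principal=177790-21023=156767; balance=2167321-156767=2010554
5. interest=⌊2010554·97/10000⌋=19502; principal=177790-19502=158288; balance=2010554-158288=1852266
6. interest=⌊1852266·97/10000⌋=17966; principal=177790-17966=159824; balance=1852266-159824=1692442
7. interest=⌊1692442·97/10000⌋=16416; principal=177790-16416=161374; balance=1692442-161374=1531068
8. interest=⌊1531068·97/10000⌋=14851; principal=177790-14851=162939; balance=1531068-162939=1368129
9. interest=⌊1368129·97/10000⌋=13270; principal=177790-13270=164520; balance=1368129-164520=1203609
10. interest=⌊1203609·97/10000⌋=11675; principal=177790-11675=166115; balance=1203609-166115=1037494
11. interest=⌊1037494·97/10000⌋=10063; principal=177790-10063=167727; balance=1037494-167727=869767
12. interest=⌊869767·97/10000⌋=8436; principal=177790-8436=169354; balance=869767-169354=700413
13. interest=⌊700413·97/10000⌋=6794; principal=177790-6794=170996; balance=700413-170996=529417
14. interest=⌊529417·97/10000⌋=5135; principal=177790-5135=172655; balance=529417-172655=356762
15. interest=⌊356762·97/10000⌋=3460; principal=177790-3460=174330; balance=356762-174330=182432
16. interest=⌊182432·97/10000⌋=1769; principal=177790-1769=176021; balance=182432-176021=6411
17. interest=⌊6411·97/10000⌋=62; principal=min(177790-62,6411)=6411; balance=6411-6411=0

1 25497 152293 2476352
2 24020 153770 2322582
3 22529 155261 2167321
4 21023 156767 2010554
5 19502 158288 1852266
6 17966 159824 1692442
7 16416 161374 1531068
8 14851 162939 1368129
9 13270 164520 1203609
10 11675 166115 1037494
11 10063 167727 869767
12 8436 169354 700413
13 6794 170996 529417
14 5135 172655 356762
15 3460 174330 182432
16 1769 176021 6411
17 62 6411 0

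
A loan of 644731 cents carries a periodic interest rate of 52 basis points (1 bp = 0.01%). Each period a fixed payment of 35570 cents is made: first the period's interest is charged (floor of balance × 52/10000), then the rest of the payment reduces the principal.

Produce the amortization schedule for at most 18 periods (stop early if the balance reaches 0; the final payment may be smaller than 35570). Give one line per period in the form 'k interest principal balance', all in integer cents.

1 3352 32218 612513
2 3185 32385 580128
3 3016 32554 547574
4 2847 32723 514851
5 2677 32893 481958
6 2506 33064 448894
7 2334 33236 415658
8 2161 33409 382249
9 1987 33583 348666
10 1813 33757 314909
11 1637 33933 280976
12 1461 34109 246867
13 1283 34287 212580
14 1105 34465 178115
15 926 34644 143471
16 746 34824 108647
17 564 35006 73641
18 382 35188 38453

1. interest=⌊644731·52/10000⌋=3352; principal=35570-3352=32218; balance=644731-32218=612513
2. interest=⌊612513·52/10000⌋=3185; principal=35570-3185=32385; balance=612513-32385=580128
3. interest=⌊580128·52/10000⌋=3016; principal=35570-3016=32554; balance=580128-32554=547574
4. interest=⌊547574·52/10000⌋=2847; principal=35570-2847=32723; balance=547574-32723=514851
5. interest=⌊514851·52/10000⌋=2677; principal=35570-2677=32893; balance=514851-32893=481958
6. interest=⌊481958·52/10000⌋=2506; principal=35570-2506=33064; balance=481958-33064=448894
7. interest=⌊448894·52/10000⌋=2334; principal=35570-2334=33236; balance=448894-33236=415658
8. interest=⌊415658·52/10000⌋=2161; principal=35570-2161=33409; balance=415658-33409=382249
9. interest=⌊382249·52/10000⌋=1987; principal=35570-1987=33583; balance=382249-33583=348666
10. interest=⌊348666·52/10000⌋=1813; principal=35570-1813=33757; balance=348666-33757=314909
11. interest=⌊314909·52/10000⌋=1637; principal=35570-1637=33933; balance=314909-33933=280976
12. interest=⌊280976·52/10000⌋=1461; principal=35570-1461=34109; balance=280976-34109=246867
13. interest=⌊246867·52/10000⌋=1283; principal=35570-1283=34287; balance=246867-34287=212580
14. interest=⌊212580·52/10000⌋=1105; principal=35570-1105=34465; balance=212580-34465=178115
15. interest=⌊178115·52/10000⌋=926; principal=35570-926=34644; balance=178115-34644=143471
16. interest=⌊143471·52/10000⌋=746; principal=35570-746=34824; balance=143471-34824=108647
17. interest=⌊108647·52/10000⌋=564; principal=35570-564=35006; balance=108647-35006=73641
18. interest=⌊73641·52/10000⌋=382; principal=35570-382=35188; balance=73641-35188=38453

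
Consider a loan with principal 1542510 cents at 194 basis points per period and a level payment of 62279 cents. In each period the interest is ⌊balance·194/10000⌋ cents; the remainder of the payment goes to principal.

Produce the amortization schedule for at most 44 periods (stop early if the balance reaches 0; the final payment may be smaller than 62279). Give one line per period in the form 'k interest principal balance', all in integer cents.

1. interest=⌊1542510·194/10000⌋=29924; principal=62279-29924=32355; balance=1542510-32355=1510155
2. interest=⌊1510155·194/10000⌋=29297; principal=62279-29297=32982; balance=1510155-32982=1477173
3. interest=⌊1477173·194/10000⌋=28657; principal=62279-28657=33622; balance=1477173-33622=1443551
4. interest=⌊1443551·194/10000⌋=28004; principal=62279-28004=34275; balance=1443551-34275=1409276
5. interest=⌊1409276·194/10000⌋=27339; principal=62279-27339=34940; balance=1409276-34940=1374336
6. interest=⌊1374336·194/10000⌋=26662; principal=62279-26662=35617; balance=1374336-35617=1338719
7. interest=⌊1338719·194/10000⌋=25971; principal=62279-25971=36308; balance=1338719-36308=1302411
8. interest=⌊1302411·194/10000⌋=25266; principal=62279-25266=37013; balance=1302411-37013=1265398
9. interest=⌊1265398·194/10000⌋=24548; principal=62279-24548=37731; balance=1265398-37731=1227667
10. interest=⌊1227667·194/10000⌋=23816; principal=62279-23816=38463; balance=1227667-38463=1189204
11. interest=⌊1189204·194/10000⌋=23070; principal=62279-23070=39209; balance=1189204-39209=1149995
12. interest=⌊1149995·194/10000⌋=22309; principal=62279-22309=39970; balance=1149995-39970=1110025
13. interest=⌊1110025·194/10000⌋=21534; principal=62279-21534=40745; balance=1110025-40745=1069280
14. interest=⌊1069280·194/10000⌋=20744; principal=62279-20744=41535; balance=1069280-41535=1027745
15. interest=⌊1027745·194/10000⌋=19938; principal=62279-19938=42341; balance=1027745-42341=985404
16. interest=⌊985404·194/10000⌋=19116; principal=62279-19116=43163; balance=985404-43163=942241
17. interest=⌊942241·194/10000⌋=18279; principal=62279-18279=44000; balance=942241-44000=898241
18. interest=⌊898241·194/10000⌋=17425; principal=62279-17425=44854; balance=898241-44854=853387
19. interest=⌊853387·194/10000⌋=16555; principal=62279-16555=45724; balance=853387-45724=807663
20. interest=⌊807663·194/10000⌋=15668; principal=62279-15668=46611; balance=807663-46611=761052
21. interest=⌊761052·194/10000⌋=14764; principal=62279-14764=47515; balance=761052-47515=713537
22. interest=⌊713537·194/10000⌋=13842; principal=62279-13842=48437; balance=713537-48437=665100
23. interest=⌊665100·194/10000⌋=12902; principal=62279-12902=49377; balance=665100-49377=615723
24. interest=⌊615723·194/10000⌋=11945; principal=62279-11945=50334; balance=615723-50334=565389
25. interest=⌊565389·194/10000⌋=10968; principal=62279-10968=51311; balance=565389-51311=514078
26. interest=⌊514078·194/10000⌋=9973; principal=62279-9973=52306; balance=514078-52306=461772
27. interest=⌊461772·194/10000⌋=8958; principal=62279-8958=53321; balance=461772-53321=408451
28. interest=⌊408451·194/10000⌋=7923; principal=62279-7923=54356; balance=408451-54356=354095
29. interest=⌊354095·194/10000⌋=6869; principal=62279-6869=55410; balance=354095-55410=298685
30. interest=⌊298685·194/10000⌋=5794; principal=62279-5794=56485; balance=298685-56485=242200
31. interest=⌊242200·194/10000⌋=4698; principal=62279-4698=57581; balance=242200-57581=184619
32. interest=⌊184619·194/10000⌋=3581; principal=62279-3581=58698; balance=184619-58698=125921
33. interest=⌊125921·194/10000⌋=2442; principal=62279-2442=59837; balance=125921-59837=66084
34. interest=⌊66084·194/10000⌋=1282; principal=62279-1282=60997; balance=66084-60997=5087
35. interest=⌊5087·194/10000⌋=98; principal=min(62279-98,5087)=5087; balance=5087-5087=0

1 29924 32355 1510155
2 29297 32982 1477173
3 28657 33622 1443551
4 28004 34275 1409276
5 27339 34940 1374336
6 26662 35617 1338719
7 25971 36308 1302411
8 25266 37013 1265398
9 24548 37731 1227667
10 23816 38463 1189204
11 23070 39209 1149995
12 22309 39970 1110025
13 21534 40745 1069280
14 20744 41535 1027745
15 19938 42341 985404
16 19116 43163 942241
17 18279 44000 898241
18 17425 44854 853387
19 16555 45724 807663
20 15668 46611 761052
21 14764 47515 713537
22 13842 48437 665100
23 12902 49377 615723
24 11945 50334 565389
25 10968 51311 514078
26 9973 52306 461772
27 8958 53321 408451
28 7923 54356 354095
29 6869 55410 298685
30 5794 56485 242200
31 4698 57581 184619
32 3581 58698 125921
33 2442 59837 66084
34 1282 60997 5087
35 98 5087 0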